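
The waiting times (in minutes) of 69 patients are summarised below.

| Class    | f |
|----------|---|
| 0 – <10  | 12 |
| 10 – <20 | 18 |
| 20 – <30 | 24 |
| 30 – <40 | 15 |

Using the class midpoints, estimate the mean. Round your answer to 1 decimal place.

Midpoints: 5, 15, 25, 35
Σfm = 12×5 + 18×15 + 24×25 + 15×35 = 1455
n = Σf = 69
Mean = 1455 / 69 = 21.0870

21.1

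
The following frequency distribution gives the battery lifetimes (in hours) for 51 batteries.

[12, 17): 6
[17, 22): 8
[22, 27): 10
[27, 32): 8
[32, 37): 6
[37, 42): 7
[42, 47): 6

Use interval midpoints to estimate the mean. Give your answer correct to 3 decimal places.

28.912

Midpoints: 14.5, 19.5, 24.5, 29.5, 34.5, 39.5, 44.5
Σfm = 6×14.5 + 8×19.5 + 10×24.5 + 8×29.5 + 6×34.5 + 7×39.5 + 6×44.5 = 1474.5
n = Σf = 51
Mean = 1474.5 / 51 = 28.9118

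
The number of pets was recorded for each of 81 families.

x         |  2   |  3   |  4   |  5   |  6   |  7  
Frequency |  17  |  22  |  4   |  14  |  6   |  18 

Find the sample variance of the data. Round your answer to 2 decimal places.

Values: 2, 3, 4, 5, 6, 7
n = 81, Σfx = 348, mean = 4.2963
Σfx² = 1778
Σf(x − x̄)² = Σfx² − (Σfx)²/n = 1778 − 348²/81 = 282.8889
Sample variance = 282.8889 / 80 = 3.5361

3.54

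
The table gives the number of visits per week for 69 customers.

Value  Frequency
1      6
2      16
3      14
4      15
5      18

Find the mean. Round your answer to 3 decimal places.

Values: 1, 2, 3, 4, 5
Σfx = 6×1 + 16×2 + 14×3 + 15×4 + 18×5 = 230
n = Σf = 69
Mean = 230 / 69 = 3.3333

3.333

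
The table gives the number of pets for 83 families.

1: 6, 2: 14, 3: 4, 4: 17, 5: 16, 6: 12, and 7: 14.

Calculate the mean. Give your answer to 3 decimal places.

Values: 1, 2, 3, 4, 5, 6, 7
Σfx = 6×1 + 14×2 + 4×3 + 17×4 + 16×5 + 12×6 + 14×7 = 364
n = Σf = 83
Mean = 364 / 83 = 4.3855

4.386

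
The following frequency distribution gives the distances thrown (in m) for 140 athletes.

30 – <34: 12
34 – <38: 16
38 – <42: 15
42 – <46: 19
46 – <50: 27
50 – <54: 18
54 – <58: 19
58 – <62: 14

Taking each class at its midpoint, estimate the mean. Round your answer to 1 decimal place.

46.7

Midpoints: 32, 36, 40, 44, 48, 52, 56, 60
Σfm = 12×32 + 16×36 + 15×40 + 19×44 + 27×48 + 18×52 + 19×56 + 14×60 = 6532
n = Σf = 140
Mean = 6532 / 140 = 46.6571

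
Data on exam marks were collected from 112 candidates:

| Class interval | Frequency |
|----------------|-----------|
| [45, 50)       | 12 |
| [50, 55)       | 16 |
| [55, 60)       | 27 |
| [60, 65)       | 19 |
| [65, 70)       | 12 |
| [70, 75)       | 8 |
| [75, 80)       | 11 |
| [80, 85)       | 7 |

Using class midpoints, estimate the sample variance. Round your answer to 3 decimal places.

102.180

Midpoints: 47.5, 52.5, 57.5, 62.5, 67.5, 72.5, 77.5, 82.5
n = 112, Σfm = 6970, mean = 62.2321
Σfm² = 445100
Σf(m − x̄)² = Σfm² − (Σfm)²/n = 445100 − 6970²/112 = 11341.9643
Sample variance = 11341.9643 / 111 = 102.1799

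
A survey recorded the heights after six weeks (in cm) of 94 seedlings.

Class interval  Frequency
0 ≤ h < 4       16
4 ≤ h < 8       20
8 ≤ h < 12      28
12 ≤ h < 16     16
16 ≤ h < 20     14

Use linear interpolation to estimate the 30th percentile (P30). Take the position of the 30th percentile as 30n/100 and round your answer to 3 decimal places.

6.440

Cumulative frequencies: 16, 36, 64, 80, 94
n = 94; position = 30n/100 = 28.2.
This falls in the class 4 ≤ h < 8: L = 4, F = 16, f = 20, h = 4.
30th percentile ≈ 4 + ((28.2 − 16) / 20) × 4 = 6.4400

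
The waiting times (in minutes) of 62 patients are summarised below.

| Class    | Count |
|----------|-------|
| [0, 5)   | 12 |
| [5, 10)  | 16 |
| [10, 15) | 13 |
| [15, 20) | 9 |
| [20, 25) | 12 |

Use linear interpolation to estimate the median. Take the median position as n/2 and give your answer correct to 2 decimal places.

Cumulative frequencies: 12, 28, 41, 50, 62
n = 62; position = n/2 = 31.
This falls in the class [10, 15): L = 10, F = 28, f = 13, h = 5.
Median ≈ 10 + ((31 − 28) / 13) × 5 = 11.1538

11.15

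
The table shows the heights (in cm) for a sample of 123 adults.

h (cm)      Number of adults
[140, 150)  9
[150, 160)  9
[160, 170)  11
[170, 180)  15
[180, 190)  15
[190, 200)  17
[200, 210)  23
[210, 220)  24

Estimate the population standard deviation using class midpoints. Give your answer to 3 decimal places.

22.069

Midpoints: 145, 155, 165, 175, 185, 195, 205, 215
n = 123, Σfm = 23105, mean = 187.8455
Σfm² = 4400075
Σf(m − x̄)² = Σfm² − (Σfm)²/n = 4400075 − 23105²/123 = 59904.0650
Population variance = 59904.0650 / 123 = 487.0249
Standard deviation = √487.0249 = 22.0686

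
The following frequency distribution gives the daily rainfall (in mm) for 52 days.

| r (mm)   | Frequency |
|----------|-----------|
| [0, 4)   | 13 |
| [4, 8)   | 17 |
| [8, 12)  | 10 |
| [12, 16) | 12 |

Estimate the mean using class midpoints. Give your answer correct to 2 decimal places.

7.62

Midpoints: 2, 6, 10, 14
Σfm = 13×2 + 17×6 + 10×10 + 12×14 = 396
n = Σf = 52
Mean = 396 / 52 = 7.6154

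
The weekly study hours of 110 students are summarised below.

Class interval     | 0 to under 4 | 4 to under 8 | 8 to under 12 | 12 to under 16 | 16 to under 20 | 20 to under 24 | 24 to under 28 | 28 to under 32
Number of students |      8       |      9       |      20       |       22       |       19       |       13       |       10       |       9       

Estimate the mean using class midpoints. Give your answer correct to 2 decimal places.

15.78

Midpoints: 2, 6, 10, 14, 18, 22, 26, 30
Σfm = 8×2 + 9×6 + 20×10 + 22×14 + 19×18 + 13×22 + 10×26 + 9×30 = 1736
n = Σf = 110
Mean = 1736 / 110 = 15.7818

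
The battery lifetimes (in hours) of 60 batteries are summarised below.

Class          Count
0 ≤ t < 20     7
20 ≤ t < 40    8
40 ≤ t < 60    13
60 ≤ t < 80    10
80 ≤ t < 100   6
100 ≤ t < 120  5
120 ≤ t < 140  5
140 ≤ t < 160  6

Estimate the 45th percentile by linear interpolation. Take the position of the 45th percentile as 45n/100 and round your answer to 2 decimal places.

Cumulative frequencies: 7, 15, 28, 38, 44, 49, 54, 60
n = 60; position = 45n/100 = 27.
This falls in the class 40 ≤ t < 60: L = 40, F = 15, f = 13, h = 20.
45th percentile ≈ 40 + ((27 − 15) / 13) × 20 = 58.4615

58.46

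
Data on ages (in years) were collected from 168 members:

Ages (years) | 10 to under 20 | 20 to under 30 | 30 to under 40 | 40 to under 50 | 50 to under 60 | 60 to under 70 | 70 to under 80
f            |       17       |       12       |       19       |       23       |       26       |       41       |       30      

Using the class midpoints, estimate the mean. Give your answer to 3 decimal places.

51.190

Midpoints: 15, 25, 35, 45, 55, 65, 75
Σfm = 17×15 + 12×25 + 19×35 + 23×45 + 26×55 + 41×65 + 30×75 = 8600
n = Σf = 168
Mean = 8600 / 168 = 51.1905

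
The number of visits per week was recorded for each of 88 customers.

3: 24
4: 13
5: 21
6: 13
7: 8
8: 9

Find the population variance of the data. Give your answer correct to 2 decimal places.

Values: 3, 4, 5, 6, 7, 8
n = 88, Σfx = 435, mean = 4.9432
Σfx² = 2385
Σf(x − x̄)² = Σfx² − (Σfx)²/n = 2385 − 435²/88 = 234.7159
Population variance = 234.7159 / 88 = 2.6672

2.67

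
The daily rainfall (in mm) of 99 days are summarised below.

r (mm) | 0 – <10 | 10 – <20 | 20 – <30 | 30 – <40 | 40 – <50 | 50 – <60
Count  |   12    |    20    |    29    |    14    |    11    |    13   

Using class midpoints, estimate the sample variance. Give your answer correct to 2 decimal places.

238.05

Midpoints: 5, 15, 25, 35, 45, 55
n = 99, Σfm = 2785, mean = 28.1313
Σfm² = 101675
Σf(m − x̄)² = Σfm² − (Σfm)²/n = 101675 − 2785²/99 = 23329.2929
Sample variance = 23329.2929 / 98 = 238.0540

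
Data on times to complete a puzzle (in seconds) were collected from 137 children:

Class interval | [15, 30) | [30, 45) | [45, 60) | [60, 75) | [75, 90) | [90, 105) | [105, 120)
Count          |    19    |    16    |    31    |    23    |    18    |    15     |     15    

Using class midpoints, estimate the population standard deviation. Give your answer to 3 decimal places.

Midpoints: 22.5, 37.5, 52.5, 67.5, 82.5, 97.5, 112.5
n = 137, Σfm = 8842.5, mean = 64.5438
Σfm² = 677306.25
Σf(m − x̄)² = Σfm² − (Σfm)²/n = 677306.25 − 8842.5²/137 = 106577.7372
Population variance = 106577.7372 / 137 = 777.9397
Standard deviation = √777.9397 = 27.8916

27.892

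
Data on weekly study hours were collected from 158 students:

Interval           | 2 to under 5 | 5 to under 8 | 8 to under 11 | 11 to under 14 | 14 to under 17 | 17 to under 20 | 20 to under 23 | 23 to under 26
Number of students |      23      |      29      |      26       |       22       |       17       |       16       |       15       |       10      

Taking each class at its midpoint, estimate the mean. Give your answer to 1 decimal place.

Midpoints: 3.5, 6.5, 9.5, 12.5, 15.5, 18.5, 21.5, 24.5
Σfm = 23×3.5 + 29×6.5 + 26×9.5 + 22×12.5 + 17×15.5 + 16×18.5 + 15×21.5 + 10×24.5 = 1918
n = Σf = 158
Mean = 1918 / 158 = 12.1392

12.1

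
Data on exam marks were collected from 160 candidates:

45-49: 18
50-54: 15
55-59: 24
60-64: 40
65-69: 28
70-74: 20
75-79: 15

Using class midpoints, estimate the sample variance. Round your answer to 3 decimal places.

Midpoints: 47, 52, 57, 62, 67, 72, 77
n = 160, Σfm = 9945, mean = 62.1562
Σfm² = 630365
Σf(m − x̄)² = Σfm² − (Σfm)²/n = 630365 − 9945²/160 = 12221.0938
Sample variance = 12221.0938 / 159 = 76.8622

76.862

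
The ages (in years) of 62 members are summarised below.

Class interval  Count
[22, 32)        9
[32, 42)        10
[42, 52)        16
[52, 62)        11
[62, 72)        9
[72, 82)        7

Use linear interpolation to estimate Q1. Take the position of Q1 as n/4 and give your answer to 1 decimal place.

38.5

Cumulative frequencies: 9, 19, 35, 46, 55, 62
n = 62; position = n/4 = 15.5.
This falls in the class [32, 42): L = 32, F = 9, f = 10, h = 10.
Lower quartile ≈ 32 + ((15.5 − 9) / 10) × 10 = 38.5000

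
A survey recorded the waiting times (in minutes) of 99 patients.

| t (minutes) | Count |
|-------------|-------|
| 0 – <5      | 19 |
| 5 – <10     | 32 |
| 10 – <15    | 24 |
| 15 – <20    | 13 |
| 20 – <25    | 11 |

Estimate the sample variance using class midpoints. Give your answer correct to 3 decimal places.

Midpoints: 2.5, 7.5, 12.5, 17.5, 22.5
n = 99, Σfm = 1062.5, mean = 10.7323
Σfm² = 15218.75
Σf(m − x̄)² = Σfm² − (Σfm)²/n = 15218.75 − 1062.5²/99 = 3815.6566
Sample variance = 3815.6566 / 98 = 38.9353

38.935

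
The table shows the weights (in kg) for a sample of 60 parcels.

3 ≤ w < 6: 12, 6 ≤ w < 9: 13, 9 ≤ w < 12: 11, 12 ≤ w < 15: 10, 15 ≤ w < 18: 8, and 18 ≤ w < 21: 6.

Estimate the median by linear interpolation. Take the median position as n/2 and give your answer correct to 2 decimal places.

Cumulative frequencies: 12, 25, 36, 46, 54, 60
n = 60; position = n/2 = 30.
This falls in the class 9 ≤ w < 12: L = 9, F = 25, f = 11, h = 3.
Median ≈ 9 + ((30 − 25) / 11) × 3 = 10.3636

10.36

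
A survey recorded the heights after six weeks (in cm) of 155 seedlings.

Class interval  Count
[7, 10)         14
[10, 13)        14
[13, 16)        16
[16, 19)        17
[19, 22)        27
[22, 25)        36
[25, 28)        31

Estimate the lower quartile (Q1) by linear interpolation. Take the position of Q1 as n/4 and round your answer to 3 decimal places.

15.016

Cumulative frequencies: 14, 28, 44, 61, 88, 124, 155
n = 155; position = n/4 = 38.75.
This falls in the class [13, 16): L = 13, F = 28, f = 16, h = 3.
Lower quartile ≈ 13 + ((38.75 − 28) / 16) × 3 = 15.0156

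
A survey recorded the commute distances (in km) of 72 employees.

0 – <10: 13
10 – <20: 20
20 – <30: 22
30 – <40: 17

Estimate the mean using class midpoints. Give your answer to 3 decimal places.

20.972

Midpoints: 5, 15, 25, 35
Σfm = 13×5 + 20×15 + 22×25 + 17×35 = 1510
n = Σf = 72
Mean = 1510 / 72 = 20.9722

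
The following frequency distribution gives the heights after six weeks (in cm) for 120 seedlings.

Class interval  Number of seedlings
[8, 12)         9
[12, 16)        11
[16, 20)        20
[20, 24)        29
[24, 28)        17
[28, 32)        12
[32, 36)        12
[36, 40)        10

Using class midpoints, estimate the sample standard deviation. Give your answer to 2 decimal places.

7.85

Midpoints: 10, 14, 18, 22, 26, 30, 34, 38
n = 120, Σfm = 2832, mean = 23.6000
Σfm² = 74176
Σf(m − x̄)² = Σfm² − (Σfm)²/n = 74176 − 2832²/120 = 7340.8000
Sample variance = 7340.8000 / 119 = 61.6874
Standard deviation = √61.6874 = 7.8541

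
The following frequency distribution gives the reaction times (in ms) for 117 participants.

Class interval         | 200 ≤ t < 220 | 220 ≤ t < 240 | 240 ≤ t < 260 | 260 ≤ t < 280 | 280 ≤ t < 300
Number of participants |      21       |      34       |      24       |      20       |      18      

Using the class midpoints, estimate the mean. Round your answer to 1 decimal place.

Midpoints: 210, 230, 250, 270, 290
Σfm = 21×210 + 34×230 + 24×250 + 20×270 + 18×290 = 28850
n = Σf = 117
Mean = 28850 / 117 = 246.5812

246.6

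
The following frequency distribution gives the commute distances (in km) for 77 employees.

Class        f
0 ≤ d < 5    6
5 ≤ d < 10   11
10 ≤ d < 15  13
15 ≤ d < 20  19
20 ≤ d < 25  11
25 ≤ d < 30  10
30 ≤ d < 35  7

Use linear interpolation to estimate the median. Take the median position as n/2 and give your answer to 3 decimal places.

17.237

Cumulative frequencies: 6, 17, 30, 49, 60, 70, 77
n = 77; position = n/2 = 38.5.
This falls in the class 15 ≤ d < 20: L = 15, F = 30, f = 19, h = 5.
Median ≈ 15 + ((38.5 − 30) / 19) × 5 = 17.2368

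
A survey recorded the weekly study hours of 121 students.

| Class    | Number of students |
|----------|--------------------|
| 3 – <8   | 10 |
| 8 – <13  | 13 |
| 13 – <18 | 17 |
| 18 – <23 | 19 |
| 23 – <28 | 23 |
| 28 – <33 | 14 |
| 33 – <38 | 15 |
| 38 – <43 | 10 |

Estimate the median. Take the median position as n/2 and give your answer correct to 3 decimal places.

23.326

Cumulative frequencies: 10, 23, 40, 59, 82, 96, 111, 121
n = 121; position = n/2 = 60.5.
This falls in the class 23 – <28: L = 23, F = 59, f = 23, h = 5.
Median ≈ 23 + ((60.5 − 59) / 23) × 5 = 23.3261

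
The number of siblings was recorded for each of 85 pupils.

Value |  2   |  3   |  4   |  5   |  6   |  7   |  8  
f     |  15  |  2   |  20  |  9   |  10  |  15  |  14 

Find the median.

Cumulative frequencies: 15, 17, 37, 46, 56, 71, 85
n = 85, so the median is the value in position (n+1)/2 = 43.
Position 43 falls at value 5.

5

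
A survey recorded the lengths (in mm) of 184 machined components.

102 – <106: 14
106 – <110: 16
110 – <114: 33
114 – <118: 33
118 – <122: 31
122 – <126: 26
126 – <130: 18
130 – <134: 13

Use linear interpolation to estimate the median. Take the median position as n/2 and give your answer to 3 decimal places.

117.515

Cumulative frequencies: 14, 30, 63, 96, 127, 153, 171, 184
n = 184; position = n/2 = 92.
This falls in the class 114 – <118: L = 114, F = 63, f = 33, h = 4.
Median ≈ 114 + ((92 − 63) / 33) × 4 = 117.5152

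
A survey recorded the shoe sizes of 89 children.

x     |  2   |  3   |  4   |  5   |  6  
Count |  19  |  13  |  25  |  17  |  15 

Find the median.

Cumulative frequencies: 19, 32, 57, 74, 89
n = 89, so the median is the value in position (n+1)/2 = 45.
Position 45 falls at value 4.

4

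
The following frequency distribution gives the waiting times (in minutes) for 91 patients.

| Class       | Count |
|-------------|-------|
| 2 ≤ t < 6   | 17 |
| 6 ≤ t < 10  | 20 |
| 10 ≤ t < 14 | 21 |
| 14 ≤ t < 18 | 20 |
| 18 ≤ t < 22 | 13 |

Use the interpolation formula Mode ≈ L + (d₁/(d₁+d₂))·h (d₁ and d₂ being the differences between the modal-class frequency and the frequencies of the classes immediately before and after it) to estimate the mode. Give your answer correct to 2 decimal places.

12.00

Modal class: 10 ≤ t < 14 (highest frequency 21).
d₁ = 21 − 20 = 1, d₂ = 21 − 20 = 1
Mode ≈ 10 + (1/(1+1)) × 4 = 10 + 2.0000 = 12.0000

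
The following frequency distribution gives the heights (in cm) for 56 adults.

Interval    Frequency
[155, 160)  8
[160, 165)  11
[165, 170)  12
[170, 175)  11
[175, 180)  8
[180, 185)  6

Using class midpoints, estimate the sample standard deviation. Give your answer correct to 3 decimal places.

Midpoints: 157.5, 162.5, 167.5, 172.5, 177.5, 182.5
n = 56, Σfm = 9470, mean = 169.1071
Σfm² = 1604800
Σf(m − x̄)² = Σfm² − (Σfm)²/n = 1604800 − 9470²/56 = 3355.3571
Sample variance = 3355.3571 / 55 = 61.0065
Standard deviation = √61.0065 = 7.8107

7.811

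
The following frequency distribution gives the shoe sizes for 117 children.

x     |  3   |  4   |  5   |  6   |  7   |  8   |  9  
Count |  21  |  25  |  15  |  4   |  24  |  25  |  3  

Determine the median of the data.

Cumulative frequencies: 21, 46, 61, 65, 89, 114, 117
n = 117, so the median is the value in position (n+1)/2 = 59.
Position 59 falls at value 5.

5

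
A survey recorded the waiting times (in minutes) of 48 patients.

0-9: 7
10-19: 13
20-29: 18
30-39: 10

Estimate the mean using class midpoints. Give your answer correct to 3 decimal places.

Midpoints: 4.5, 14.5, 24.5, 34.5
Σfm = 7×4.5 + 13×14.5 + 18×24.5 + 10×34.5 = 1006
n = Σf = 48
Mean = 1006 / 48 = 20.9583

20.958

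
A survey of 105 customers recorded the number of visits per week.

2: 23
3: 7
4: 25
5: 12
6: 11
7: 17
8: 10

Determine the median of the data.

Cumulative frequencies: 23, 30, 55, 67, 78, 95, 105
n = 105, so the median is the value in position (n+1)/2 = 53.
Position 53 falls at value 4.

4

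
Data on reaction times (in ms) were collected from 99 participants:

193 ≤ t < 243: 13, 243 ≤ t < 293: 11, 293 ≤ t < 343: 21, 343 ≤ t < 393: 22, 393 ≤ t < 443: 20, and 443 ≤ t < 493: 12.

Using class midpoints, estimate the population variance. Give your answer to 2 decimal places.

5944.80

Midpoints: 218, 268, 318, 368, 418, 468
n = 99, Σfm = 34532, mean = 348.8081
Σfm² = 12633576
Σf(m − x̄)² = Σfm² − (Σfm)²/n = 12633576 − 34532²/99 = 588535.3535
Population variance = 588535.3535 / 99 = 5944.8016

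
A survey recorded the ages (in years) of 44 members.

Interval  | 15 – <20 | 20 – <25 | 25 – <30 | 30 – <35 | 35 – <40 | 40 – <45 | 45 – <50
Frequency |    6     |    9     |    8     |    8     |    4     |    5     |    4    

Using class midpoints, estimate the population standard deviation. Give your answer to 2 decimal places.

9.25

Midpoints: 17.5, 22.5, 27.5, 32.5, 37.5, 42.5, 47.5
n = 44, Σfm = 1340, mean = 30.4545
Σfm² = 44575
Σf(m − x̄)² = Σfm² − (Σfm)²/n = 44575 − 1340²/44 = 3765.9091
Population variance = 3765.9091 / 44 = 85.5888
Standard deviation = √85.5888 = 9.2514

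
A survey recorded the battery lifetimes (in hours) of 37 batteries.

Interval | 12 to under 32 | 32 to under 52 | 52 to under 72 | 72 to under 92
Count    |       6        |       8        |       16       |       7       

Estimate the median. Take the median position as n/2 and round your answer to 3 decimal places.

Cumulative frequencies: 6, 14, 30, 37
n = 37; position = n/2 = 18.5.
This falls in the class 52 to under 72: L = 52, F = 14, f = 16, h = 20.
Median ≈ 52 + ((18.5 − 14) / 16) × 20 = 57.6250

57.625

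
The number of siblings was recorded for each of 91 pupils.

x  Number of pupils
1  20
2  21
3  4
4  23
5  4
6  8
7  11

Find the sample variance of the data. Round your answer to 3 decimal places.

Values: 1, 2, 3, 4, 5, 6, 7
n = 91, Σfx = 311, mean = 3.4176
Σfx² = 1435
Σf(x − x̄)² = Σfx² − (Σfx)²/n = 1435 − 311²/91 = 372.1319
Sample variance = 372.1319 / 90 = 4.1348

4.135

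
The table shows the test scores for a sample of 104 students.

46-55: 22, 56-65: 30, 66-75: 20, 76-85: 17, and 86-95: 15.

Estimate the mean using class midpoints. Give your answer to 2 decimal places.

Midpoints: 50.5, 60.5, 70.5, 80.5, 90.5
Σfm = 22×50.5 + 30×60.5 + 20×70.5 + 17×80.5 + 15×90.5 = 7062
n = Σf = 104
Mean = 7062 / 104 = 67.9038

67.90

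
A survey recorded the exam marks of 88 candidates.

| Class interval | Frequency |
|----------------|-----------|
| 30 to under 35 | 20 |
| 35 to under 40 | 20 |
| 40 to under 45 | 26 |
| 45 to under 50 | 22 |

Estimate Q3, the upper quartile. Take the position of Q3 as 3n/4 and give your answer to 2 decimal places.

45.00

Cumulative frequencies: 20, 40, 66, 88
n = 88; position = 3n/4 = 66.
This falls in the class 40 to under 45: L = 40, F = 40, f = 26, h = 5.
Upper quartile ≈ 40 + ((66 − 40) / 26) × 5 = 45.0000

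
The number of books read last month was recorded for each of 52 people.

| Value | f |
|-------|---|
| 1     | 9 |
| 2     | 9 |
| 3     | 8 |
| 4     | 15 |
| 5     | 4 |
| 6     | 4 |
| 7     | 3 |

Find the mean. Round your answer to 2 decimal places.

Values: 1, 2, 3, 4, 5, 6, 7
Σfx = 9×1 + 9×2 + 8×3 + 15×4 + 4×5 + 4×6 + 3×7 = 176
n = Σf = 52
Mean = 176 / 52 = 3.3846

3.38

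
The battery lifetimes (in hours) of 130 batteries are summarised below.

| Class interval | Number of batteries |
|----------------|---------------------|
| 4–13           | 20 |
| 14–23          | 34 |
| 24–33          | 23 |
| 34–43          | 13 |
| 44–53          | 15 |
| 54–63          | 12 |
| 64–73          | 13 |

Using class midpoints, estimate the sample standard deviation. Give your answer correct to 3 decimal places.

Midpoints: 8.5, 18.5, 28.5, 38.5, 48.5, 58.5, 68.5
n = 130, Σfm = 4275, mean = 32.8846
Σfm² = 188382.5
Σf(m − x̄)² = Σfm² − (Σfm)²/n = 188382.5 − 4275²/130 = 47800.7692
Sample variance = 47800.7692 / 129 = 370.5486
Standard deviation = √370.5486 = 19.2496

19.250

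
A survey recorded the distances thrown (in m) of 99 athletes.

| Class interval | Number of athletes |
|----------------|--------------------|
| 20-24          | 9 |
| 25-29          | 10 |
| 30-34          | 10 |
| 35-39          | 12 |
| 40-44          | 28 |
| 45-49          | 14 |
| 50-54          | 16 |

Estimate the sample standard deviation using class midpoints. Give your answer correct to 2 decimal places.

Midpoints: 22, 27, 32, 37, 42, 47, 52
n = 99, Σfm = 3898, mean = 39.3737
Σfm² = 161896
Σf(m − x̄)² = Σfm² − (Σfm)²/n = 161896 − 3898²/99 = 8417.1717
Sample variance = 8417.1717 / 98 = 85.8895
Standard deviation = √85.8895 = 9.2677

9.27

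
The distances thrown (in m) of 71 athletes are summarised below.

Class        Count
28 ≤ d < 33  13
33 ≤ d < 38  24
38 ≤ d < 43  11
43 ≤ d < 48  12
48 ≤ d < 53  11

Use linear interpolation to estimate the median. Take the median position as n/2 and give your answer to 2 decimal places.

Cumulative frequencies: 13, 37, 48, 60, 71
n = 71; position = n/2 = 35.5.
This falls in the class 33 ≤ d < 38: L = 33, F = 13, f = 24, h = 5.
Median ≈ 33 + ((35.5 − 13) / 24) × 5 = 37.6875

37.69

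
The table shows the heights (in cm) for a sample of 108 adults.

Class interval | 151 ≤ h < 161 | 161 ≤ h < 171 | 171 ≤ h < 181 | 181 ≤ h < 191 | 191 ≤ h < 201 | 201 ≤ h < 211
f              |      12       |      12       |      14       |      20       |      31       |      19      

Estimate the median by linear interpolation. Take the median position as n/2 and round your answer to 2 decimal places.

189.00

Cumulative frequencies: 12, 24, 38, 58, 89, 108
n = 108; position = n/2 = 54.
This falls in the class 181 ≤ h < 191: L = 181, F = 38, f = 20, h = 10.
Median ≈ 181 + ((54 − 38) / 20) × 10 = 189.0000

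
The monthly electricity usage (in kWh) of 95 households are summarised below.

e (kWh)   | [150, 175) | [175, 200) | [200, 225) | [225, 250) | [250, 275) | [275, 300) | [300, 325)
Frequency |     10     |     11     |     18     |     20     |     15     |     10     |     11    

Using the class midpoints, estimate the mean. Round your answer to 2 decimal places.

236.97

Midpoints: 162.5, 187.5, 212.5, 237.5, 262.5, 287.5, 312.5
Σfm = 10×162.5 + 11×187.5 + 18×212.5 + 20×237.5 + 15×262.5 + 10×287.5 + 11×312.5 = 22512.5
n = Σf = 95
Mean = 22512.5 / 95 = 236.9737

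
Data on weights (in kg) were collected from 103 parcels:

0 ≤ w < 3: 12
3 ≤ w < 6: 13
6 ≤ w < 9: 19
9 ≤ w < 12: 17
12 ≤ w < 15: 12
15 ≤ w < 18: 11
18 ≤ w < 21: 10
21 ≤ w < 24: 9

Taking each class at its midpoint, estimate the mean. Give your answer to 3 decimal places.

Midpoints: 1.5, 4.5, 7.5, 10.5, 13.5, 16.5, 19.5, 22.5
Σfm = 12×1.5 + 13×4.5 + 19×7.5 + 17×10.5 + 12×13.5 + 11×16.5 + 10×19.5 + 9×22.5 = 1138.5
n = Σf = 103
Mean = 1138.5 / 103 = 11.0534

11.053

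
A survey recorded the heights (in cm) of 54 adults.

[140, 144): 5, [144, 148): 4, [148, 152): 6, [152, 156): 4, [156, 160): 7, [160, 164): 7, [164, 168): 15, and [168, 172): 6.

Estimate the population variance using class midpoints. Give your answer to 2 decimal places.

78.25

Midpoints: 142, 146, 150, 154, 158, 162, 166, 170
n = 54, Σfm = 8560, mean = 158.5185
Σfm² = 1361144
Σf(m − x̄)² = Σfm² − (Σfm)²/n = 1361144 − 8560²/54 = 4225.4815
Population variance = 4225.4815 / 54 = 78.2497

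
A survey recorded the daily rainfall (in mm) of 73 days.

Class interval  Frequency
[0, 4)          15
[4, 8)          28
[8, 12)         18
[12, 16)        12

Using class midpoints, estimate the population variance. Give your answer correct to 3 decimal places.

15.565

Midpoints: 2, 6, 10, 14
n = 73, Σfm = 546, mean = 7.4795
Σfm² = 5220
Σf(m − x̄)² = Σfm² − (Σfm)²/n = 5220 − 546²/73 = 1136.2192
Population variance = 1136.2192 / 73 = 15.5646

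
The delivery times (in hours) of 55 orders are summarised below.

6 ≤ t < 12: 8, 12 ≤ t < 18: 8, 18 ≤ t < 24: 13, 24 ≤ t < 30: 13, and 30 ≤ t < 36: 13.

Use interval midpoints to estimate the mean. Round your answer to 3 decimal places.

22.636

Midpoints: 9, 15, 21, 27, 33
Σfm = 8×9 + 8×15 + 13×21 + 13×27 + 13×33 = 1245
n = Σf = 55
Mean = 1245 / 55 = 22.6364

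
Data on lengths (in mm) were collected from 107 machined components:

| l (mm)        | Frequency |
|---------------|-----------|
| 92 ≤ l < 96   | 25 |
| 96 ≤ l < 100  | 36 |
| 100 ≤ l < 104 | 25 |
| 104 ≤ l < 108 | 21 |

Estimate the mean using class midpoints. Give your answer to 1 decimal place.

99.6

Midpoints: 94, 98, 102, 106
Σfm = 25×94 + 36×98 + 25×102 + 21×106 = 10654
n = Σf = 107
Mean = 10654 / 107 = 99.5701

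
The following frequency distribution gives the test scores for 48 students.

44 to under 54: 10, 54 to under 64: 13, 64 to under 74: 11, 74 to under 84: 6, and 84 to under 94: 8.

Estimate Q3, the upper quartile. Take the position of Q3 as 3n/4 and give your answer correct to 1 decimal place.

Cumulative frequencies: 10, 23, 34, 40, 48
n = 48; position = 3n/4 = 36.
This falls in the class 74 to under 84: L = 74, F = 34, f = 6, h = 10.
Upper quartile ≈ 74 + ((36 − 34) / 6) × 10 = 77.3333

77.3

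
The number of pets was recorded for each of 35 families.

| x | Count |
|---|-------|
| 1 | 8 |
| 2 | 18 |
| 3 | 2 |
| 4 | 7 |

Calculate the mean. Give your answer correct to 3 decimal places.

2.229

Values: 1, 2, 3, 4
Σfx = 8×1 + 18×2 + 2×3 + 7×4 = 78
n = Σf = 35
Mean = 78 / 35 = 2.2286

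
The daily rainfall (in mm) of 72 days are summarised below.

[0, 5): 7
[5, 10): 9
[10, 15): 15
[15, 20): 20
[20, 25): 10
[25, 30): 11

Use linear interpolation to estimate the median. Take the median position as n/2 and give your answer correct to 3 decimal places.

16.250

Cumulative frequencies: 7, 16, 31, 51, 61, 72
n = 72; position = n/2 = 36.
This falls in the class [15, 20): L = 15, F = 31, f = 20, h = 5.
Median ≈ 15 + ((36 − 31) / 20) × 5 = 16.2500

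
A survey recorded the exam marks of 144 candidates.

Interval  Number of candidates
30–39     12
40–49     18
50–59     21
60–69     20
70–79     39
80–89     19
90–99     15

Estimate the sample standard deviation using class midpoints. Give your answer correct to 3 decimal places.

17.644

Midpoints: 34.5, 44.5, 54.5, 64.5, 74.5, 84.5, 94.5
n = 144, Σfm = 9578, mean = 66.5139
Σfm² = 681586
Σf(m − x̄)² = Σfm² − (Σfm)²/n = 681586 − 9578²/144 = 44515.9722
Sample variance = 44515.9722 / 143 = 311.3005
Standard deviation = √311.3005 = 17.6437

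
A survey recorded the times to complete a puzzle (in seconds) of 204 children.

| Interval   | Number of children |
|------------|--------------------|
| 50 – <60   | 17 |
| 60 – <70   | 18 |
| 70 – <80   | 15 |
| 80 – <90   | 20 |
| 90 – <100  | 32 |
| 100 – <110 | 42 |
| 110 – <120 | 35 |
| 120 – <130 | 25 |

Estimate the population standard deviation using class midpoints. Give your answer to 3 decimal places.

Midpoints: 55, 65, 75, 85, 95, 105, 115, 125
n = 204, Σfm = 19530, mean = 95.7353
Σfm² = 1961700
Σf(m − x̄)² = Σfm² − (Σfm)²/n = 1961700 − 19530²/204 = 91989.7059
Population variance = 91989.7059 / 204 = 450.9299
Standard deviation = √450.9299 = 21.2351

21.235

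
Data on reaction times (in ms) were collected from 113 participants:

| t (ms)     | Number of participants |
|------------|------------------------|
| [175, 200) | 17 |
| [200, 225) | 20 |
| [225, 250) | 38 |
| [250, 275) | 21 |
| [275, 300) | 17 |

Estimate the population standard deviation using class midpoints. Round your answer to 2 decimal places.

Midpoints: 187.5, 212.5, 237.5, 262.5, 287.5
n = 113, Σfm = 26862.5, mean = 237.7212
Σfm² = 6496406.25
Σf(m − x̄)² = Σfm² − (Σfm)²/n = 6496406.25 − 26862.5²/113 = 110619.4690
Population variance = 110619.4690 / 113 = 978.9334
Standard deviation = √978.9334 = 31.2879

31.29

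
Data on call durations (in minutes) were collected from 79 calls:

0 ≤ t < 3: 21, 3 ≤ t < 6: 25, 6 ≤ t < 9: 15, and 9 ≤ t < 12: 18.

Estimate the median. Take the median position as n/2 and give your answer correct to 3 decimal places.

Cumulative frequencies: 21, 46, 61, 79
n = 79; position = n/2 = 39.5.
This falls in the class 3 ≤ t < 6: L = 3, F = 21, f = 25, h = 3.
Median ≈ 3 + ((39.5 − 21) / 25) × 3 = 5.2200

5.220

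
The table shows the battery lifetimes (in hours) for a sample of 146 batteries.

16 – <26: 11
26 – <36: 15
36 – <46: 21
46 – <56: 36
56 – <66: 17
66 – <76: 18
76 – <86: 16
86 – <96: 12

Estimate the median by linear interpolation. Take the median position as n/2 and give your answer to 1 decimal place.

Cumulative frequencies: 11, 26, 47, 83, 100, 118, 134, 146
n = 146; position = n/2 = 73.
This falls in the class 46 – <56: L = 46, F = 47, f = 36, h = 10.
Median ≈ 46 + ((73 − 47) / 36) × 10 = 53.2222

53.2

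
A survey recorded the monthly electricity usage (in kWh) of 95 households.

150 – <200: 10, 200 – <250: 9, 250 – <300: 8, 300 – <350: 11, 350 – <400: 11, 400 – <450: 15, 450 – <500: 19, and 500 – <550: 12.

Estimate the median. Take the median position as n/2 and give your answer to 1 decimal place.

393.2

Cumulative frequencies: 10, 19, 27, 38, 49, 64, 83, 95
n = 95; position = n/2 = 47.5.
This falls in the class 350 – <400: L = 350, F = 38, f = 11, h = 50.
Median ≈ 350 + ((47.5 − 38) / 11) × 50 = 393.1818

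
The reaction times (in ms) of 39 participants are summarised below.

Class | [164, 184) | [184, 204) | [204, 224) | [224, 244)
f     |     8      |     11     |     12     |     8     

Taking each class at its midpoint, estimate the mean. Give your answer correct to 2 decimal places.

204.26

Midpoints: 174, 194, 214, 234
Σfm = 8×174 + 11×194 + 12×214 + 8×234 = 7966
n = Σf = 39
Mean = 7966 / 39 = 204.2564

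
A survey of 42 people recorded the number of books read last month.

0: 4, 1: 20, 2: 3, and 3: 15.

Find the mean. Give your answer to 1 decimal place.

1.7

Values: 0, 1, 2, 3
Σfx = 4×0 + 20×1 + 3×2 + 15×3 = 71
n = Σf = 42
Mean = 71 / 42 = 1.6905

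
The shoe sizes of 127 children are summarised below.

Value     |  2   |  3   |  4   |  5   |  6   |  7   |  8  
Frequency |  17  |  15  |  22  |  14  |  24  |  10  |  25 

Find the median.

Cumulative frequencies: 17, 32, 54, 68, 92, 102, 127
n = 127, so the median is the value in position (n+1)/2 = 64.
Position 64 falls at value 5.

5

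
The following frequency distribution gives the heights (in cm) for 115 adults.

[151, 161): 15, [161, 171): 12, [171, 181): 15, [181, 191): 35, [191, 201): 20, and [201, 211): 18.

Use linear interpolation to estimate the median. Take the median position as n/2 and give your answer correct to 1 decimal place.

185.4

Cumulative frequencies: 15, 27, 42, 77, 97, 115
n = 115; position = n/2 = 57.5.
This falls in the class [181, 191): L = 181, F = 42, f = 35, h = 10.
Median ≈ 181 + ((57.5 − 42) / 35) × 10 = 185.4286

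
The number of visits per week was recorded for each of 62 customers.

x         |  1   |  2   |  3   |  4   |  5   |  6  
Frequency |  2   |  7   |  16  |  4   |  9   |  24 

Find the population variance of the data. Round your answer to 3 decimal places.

Values: 1, 2, 3, 4, 5, 6
n = 62, Σfx = 269, mean = 4.3387
Σfx² = 1327
Σf(x − x̄)² = Σfx² − (Σfx)²/n = 1327 − 269²/62 = 159.8871
Population variance = 159.8871 / 62 = 2.5788

2.579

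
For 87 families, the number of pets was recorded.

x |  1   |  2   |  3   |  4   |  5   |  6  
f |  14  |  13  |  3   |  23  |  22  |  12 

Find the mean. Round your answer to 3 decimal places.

Values: 1, 2, 3, 4, 5, 6
Σfx = 14×1 + 13×2 + 3×3 + 23×4 + 22×5 + 12×6 = 323
n = Σf = 87
Mean = 323 / 87 = 3.7126

3.713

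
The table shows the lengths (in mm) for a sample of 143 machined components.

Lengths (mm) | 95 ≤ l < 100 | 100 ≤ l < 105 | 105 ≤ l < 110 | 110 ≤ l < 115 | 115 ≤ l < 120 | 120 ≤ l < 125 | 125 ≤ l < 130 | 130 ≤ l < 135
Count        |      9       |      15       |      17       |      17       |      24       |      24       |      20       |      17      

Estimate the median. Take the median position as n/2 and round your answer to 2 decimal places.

117.81

Cumulative frequencies: 9, 24, 41, 58, 82, 106, 126, 143
n = 143; position = n/2 = 71.5.
This falls in the class 115 ≤ l < 120: L = 115, F = 58, f = 24, h = 5.
Median ≈ 115 + ((71.5 − 58) / 24) × 5 = 117.8125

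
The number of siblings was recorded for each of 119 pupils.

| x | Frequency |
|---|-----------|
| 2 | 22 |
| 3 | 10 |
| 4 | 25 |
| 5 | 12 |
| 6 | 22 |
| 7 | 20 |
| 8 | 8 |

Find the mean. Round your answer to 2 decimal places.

4.79

Values: 2, 3, 4, 5, 6, 7, 8
Σfx = 22×2 + 10×3 + 25×4 + 12×5 + 22×6 + 20×7 + 8×8 = 570
n = Σf = 119
Mean = 570 / 119 = 4.7899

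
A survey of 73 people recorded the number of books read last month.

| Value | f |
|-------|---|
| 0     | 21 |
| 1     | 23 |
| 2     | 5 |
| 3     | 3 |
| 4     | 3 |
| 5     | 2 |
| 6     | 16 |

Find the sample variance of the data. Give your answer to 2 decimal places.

5.46

Values: 0, 1, 2, 3, 4, 5, 6
n = 73, Σfx = 160, mean = 2.1918
Σfx² = 744
Σf(x − x̄)² = Σfx² − (Σfx)²/n = 744 − 160²/73 = 393.3151
Sample variance = 393.3151 / 72 = 5.4627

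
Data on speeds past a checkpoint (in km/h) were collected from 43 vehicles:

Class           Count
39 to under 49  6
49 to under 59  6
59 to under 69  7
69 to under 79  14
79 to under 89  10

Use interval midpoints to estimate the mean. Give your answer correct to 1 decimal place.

67.7

Midpoints: 44, 54, 64, 74, 84
Σfm = 6×44 + 6×54 + 7×64 + 14×74 + 10×84 = 2912
n = Σf = 43
Mean = 2912 / 43 = 67.7209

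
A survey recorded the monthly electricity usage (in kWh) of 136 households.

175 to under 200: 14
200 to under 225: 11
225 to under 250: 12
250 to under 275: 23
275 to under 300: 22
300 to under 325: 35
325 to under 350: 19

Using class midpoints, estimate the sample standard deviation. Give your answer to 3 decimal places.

Midpoints: 187.5, 212.5, 237.5, 262.5, 287.5, 312.5, 337.5
n = 136, Σfm = 37525, mean = 275.9191
Σfm² = 10651250
Σf(m − x̄)² = Σfm² − (Σfm)²/n = 10651250 − 37525²/136 = 297385.1103
Sample variance = 297385.1103 / 135 = 2202.8527
Standard deviation = √2202.8527 = 46.9346

46.935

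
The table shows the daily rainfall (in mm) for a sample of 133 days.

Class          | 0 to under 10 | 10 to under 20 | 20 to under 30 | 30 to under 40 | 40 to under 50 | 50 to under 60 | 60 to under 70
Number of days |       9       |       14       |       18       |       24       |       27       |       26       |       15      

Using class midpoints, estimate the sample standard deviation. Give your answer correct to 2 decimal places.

Midpoints: 5, 15, 25, 35, 45, 55, 65
n = 133, Σfm = 5165, mean = 38.8346
Σfm² = 240725
Σf(m − x̄)² = Σfm² − (Σfm)²/n = 240725 − 5165²/133 = 40144.3609
Sample variance = 40144.3609 / 132 = 304.1239
Standard deviation = √304.1239 = 17.4391

17.44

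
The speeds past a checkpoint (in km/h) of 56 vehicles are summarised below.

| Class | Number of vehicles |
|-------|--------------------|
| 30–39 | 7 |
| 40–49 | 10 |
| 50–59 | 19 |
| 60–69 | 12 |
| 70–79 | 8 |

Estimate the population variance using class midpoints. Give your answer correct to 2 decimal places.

145.92

Midpoints: 34.5, 44.5, 54.5, 64.5, 74.5
n = 56, Σfm = 3092, mean = 55.2143
Σfm² = 178894
Σf(m − x̄)² = Σfm² − (Σfm)²/n = 178894 − 3092²/56 = 8171.4286
Population variance = 8171.4286 / 56 = 145.9184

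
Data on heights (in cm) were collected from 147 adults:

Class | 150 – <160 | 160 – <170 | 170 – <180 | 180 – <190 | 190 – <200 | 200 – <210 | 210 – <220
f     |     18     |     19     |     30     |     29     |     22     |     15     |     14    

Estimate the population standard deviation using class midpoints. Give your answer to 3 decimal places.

Midpoints: 155, 165, 175, 185, 195, 205, 215
n = 147, Σfm = 26915, mean = 183.0952
Σfm² = 4975075
Σf(m − x̄)² = Σfm² − (Σfm)²/n = 4975075 − 26915²/147 = 47066.6667
Population variance = 47066.6667 / 147 = 320.1814
Standard deviation = √320.1814 = 17.8936

17.894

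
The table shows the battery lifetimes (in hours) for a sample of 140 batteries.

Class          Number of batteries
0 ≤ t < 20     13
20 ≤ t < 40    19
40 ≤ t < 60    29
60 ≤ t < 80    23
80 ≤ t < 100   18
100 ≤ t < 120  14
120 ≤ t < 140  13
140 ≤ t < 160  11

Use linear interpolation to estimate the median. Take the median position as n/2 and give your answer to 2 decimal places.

67.83

Cumulative frequencies: 13, 32, 61, 84, 102, 116, 129, 140
n = 140; position = n/2 = 70.
This falls in the class 60 ≤ t < 80: L = 60, F = 61, f = 23, h = 20.
Median ≈ 60 + ((70 − 61) / 23) × 20 = 67.8261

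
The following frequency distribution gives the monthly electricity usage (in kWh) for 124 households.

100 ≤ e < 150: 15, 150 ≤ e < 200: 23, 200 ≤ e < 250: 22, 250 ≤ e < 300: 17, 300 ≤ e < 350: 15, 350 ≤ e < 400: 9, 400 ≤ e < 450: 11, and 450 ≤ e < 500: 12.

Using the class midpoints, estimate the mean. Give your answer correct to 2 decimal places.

Midpoints: 125, 175, 225, 275, 325, 375, 425, 475
Σfm = 15×125 + 23×175 + 22×225 + 17×275 + 15×325 + 9×375 + 11×425 + 12×475 = 34150
n = Σf = 124
Mean = 34150 / 124 = 275.4032

275.40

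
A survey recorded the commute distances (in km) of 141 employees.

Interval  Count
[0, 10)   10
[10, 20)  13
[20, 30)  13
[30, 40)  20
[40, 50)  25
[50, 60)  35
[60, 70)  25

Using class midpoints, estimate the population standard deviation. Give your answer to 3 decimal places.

Midpoints: 5, 15, 25, 35, 45, 55, 65
n = 141, Σfm = 5945, mean = 42.1631
Σfm² = 297925
Σf(m − x̄)² = Σfm² − (Σfm)²/n = 297925 − 5945²/141 = 47265.2482
Population variance = 47265.2482 / 141 = 335.2145
Standard deviation = √335.2145 = 18.3089

18.309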